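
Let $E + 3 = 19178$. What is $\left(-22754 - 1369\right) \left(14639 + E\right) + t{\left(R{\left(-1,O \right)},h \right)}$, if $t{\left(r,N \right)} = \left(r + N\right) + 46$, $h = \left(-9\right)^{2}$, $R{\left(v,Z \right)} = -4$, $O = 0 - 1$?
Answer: $-815694999$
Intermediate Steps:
$E = 19175$ ($E = -3 + 19178 = 19175$)
$O = -1$
$h = 81$
$t{\left(r,N \right)} = 46 + N + r$ ($t{\left(r,N \right)} = \left(N + r\right) + 46 = 46 + N + r$)
$\left(-22754 - 1369\right) \left(14639 + E\right) + t{\left(R{\left(-1,O \right)},h \right)} = \left(-22754 - 1369\right) \left(14639 + 19175\right) + \left(46 + 81 - 4\right) = \left(-24123\right) 33814 + 123 = -815695122 + 123 = -815694999$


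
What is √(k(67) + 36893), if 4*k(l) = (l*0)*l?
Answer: √36893 ≈ 192.08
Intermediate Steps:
k(l) = 0 (k(l) = ((l*0)*l)/4 = (0*l)/4 = (¼)*0 = 0)
√(k(67) + 36893) = √(0 + 36893) = √36893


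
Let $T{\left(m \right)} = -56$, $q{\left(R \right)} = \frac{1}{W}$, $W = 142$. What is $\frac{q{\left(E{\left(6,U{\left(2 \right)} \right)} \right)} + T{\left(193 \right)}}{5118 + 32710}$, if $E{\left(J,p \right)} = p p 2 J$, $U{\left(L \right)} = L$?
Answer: $- \frac{7951}{5371576} \approx -0.0014802$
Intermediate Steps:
$E{\left(J,p \right)} = 2 J p^{2}$ ($E{\left(J,p \right)} = p^{2} \cdot 2 J = 2 p^{2} J = 2 J p^{2}$)
$q{\left(R \right)} = \frac{1}{142}$
$\frac{q{\left(E{\left(6,U{\left(2 \right)} \right)} \right)} + T{\left(193 \right)}}{5118 + 32710} = \frac{\frac{1}{142} - 56}{5118 + 32710} = - \frac{7951}{142 \cdot 37828} = \left(- \frac{7951}{142}\right) \frac{1}{37828} = - \frac{7951}{5371576}$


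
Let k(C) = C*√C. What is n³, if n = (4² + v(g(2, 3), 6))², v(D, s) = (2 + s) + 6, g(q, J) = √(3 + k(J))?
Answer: 729000000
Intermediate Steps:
k(C) = C^(3/2)
g(q, J) = √(3 + J^(3/2))
v(D, s) = 8 + s
n = 900 (n = (4² + (8 + 6))² = (16 + 14)² = 30² = 900)
n³ = 900³ = 729000000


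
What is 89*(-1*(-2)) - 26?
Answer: 152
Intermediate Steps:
89*(-1*(-2)) - 26 = 89*2 - 26 = 178 - 26 = 152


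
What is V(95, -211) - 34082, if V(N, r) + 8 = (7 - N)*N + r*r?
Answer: 2071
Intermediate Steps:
V(N, r) = -8 + r**2 + N*(7 - N) (V(N, r) = -8 + ((7 - N)*N + r*r) = -8 + (N*(7 - N) + r**2) = -8 + (r**2 + N*(7 - N)) = -8 + r**2 + N*(7 - N))
V(95, -211) - 34082 = (-8 + (-211)**2 - 1*95**2 + 7*95) - 34082 = (-8 + 44521 - 1*9025 + 665) - 34082 = (-8 + 44521 - 9025 + 665) - 34082 = 36153 - 34082 = 2071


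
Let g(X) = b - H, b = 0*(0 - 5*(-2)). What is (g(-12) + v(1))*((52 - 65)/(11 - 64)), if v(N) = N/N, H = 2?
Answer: -13/53 ≈ -0.24528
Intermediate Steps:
b = 0 (b = 0*(0 + 10) = 0*10 = 0)
g(X) = -2 (g(X) = 0 - 1*2 = 0 - 2 = -2)
v(N) = 1
(g(-12) + v(1))*((52 - 65)/(11 - 64)) = (-2 + 1)*((52 - 65)/(11 - 64)) = -(-13)/(-53) = -(-13)*(-1)/53 = -1*13/53 = -13/53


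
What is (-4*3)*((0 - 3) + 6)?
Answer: -36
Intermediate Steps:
(-4*3)*((0 - 3) + 6) = -12*(-3 + 6) = -12*3 = -36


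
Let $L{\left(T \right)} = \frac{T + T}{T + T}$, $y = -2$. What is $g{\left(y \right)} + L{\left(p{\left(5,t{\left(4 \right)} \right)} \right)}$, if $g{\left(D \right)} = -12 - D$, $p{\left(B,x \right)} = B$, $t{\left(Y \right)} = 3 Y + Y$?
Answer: $-9$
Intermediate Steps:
$t{\left(Y \right)} = 4 Y$
$L{\left(T \right)} = 1$ ($L{\left(T \right)} = \frac{2 T}{2 T} = 2 T \frac{1}{2 T} = 1$)
$g{\left(y \right)} + L{\left(p{\left(5,t{\left(4 \right)} \right)} \right)} = \left(-12 - -2\right) + 1 = \left(-12 + 2\right) + 1 = -10 + 1 = -9$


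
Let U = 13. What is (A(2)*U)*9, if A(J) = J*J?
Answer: 468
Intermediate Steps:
A(J) = J²
(A(2)*U)*9 = (2²*13)*9 = (4*13)*9 = 52*9 = 468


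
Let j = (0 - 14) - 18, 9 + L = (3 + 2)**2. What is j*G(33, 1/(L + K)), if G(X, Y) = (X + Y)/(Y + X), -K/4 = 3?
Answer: -32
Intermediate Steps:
L = 16 (L = -9 + (3 + 2)**2 = -9 + 5**2 = -9 + 25 = 16)
K = -12 (K = -4*3 = -12)
j = -32 (j = -14 - 18 = -32)
G(X, Y) = 1 (G(X, Y) = (X + Y)/(X + Y) = 1)
j*G(33, 1/(L + K)) = -32*1 = -32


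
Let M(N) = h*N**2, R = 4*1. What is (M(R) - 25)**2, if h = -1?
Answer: 1681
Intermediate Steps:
R = 4
M(N) = -N**2
(M(R) - 25)**2 = (-1*4**2 - 25)**2 = (-1*16 - 25)**2 = (-16 - 25)**2 = (-41)**2 = 1681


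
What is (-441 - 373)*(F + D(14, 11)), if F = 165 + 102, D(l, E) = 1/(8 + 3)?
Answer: -217412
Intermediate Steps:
D(l, E) = 1/11
F = 267
(-441 - 373)*(F + D(14, 11)) = (-441 - 373)*(267 + 1/11) = -814*2938/11 = -217412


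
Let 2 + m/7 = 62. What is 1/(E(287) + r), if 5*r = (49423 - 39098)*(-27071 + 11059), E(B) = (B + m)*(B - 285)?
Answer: -1/33063366 ≈ -3.0245e-8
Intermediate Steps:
m = 420 (m = -14 + 7*62 = -14 + 434 = 420)
E(B) = (-285 + B)*(420 + B) (E(B) = (B + 420)*(B - 285) = (420 + B)*(-285 + B) = (-285 + B)*(420 + B))
r = -33064780 (r = ((49423 - 39098)*(-27071 + 11059))/5 = (10325*(-16012))/5 = (⅕)*(-165323900) = -33064780)
1/(E(287) + r) = 1/((-119700 + 287² + 135*287) - 33064780) = 1/((-119700 + 82369 + 38745) - 33064780) = 1/(1414 - 33064780) = 1/(-33063366) = -1/33063366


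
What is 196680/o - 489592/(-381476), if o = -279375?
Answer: 6907278/11921125 ≈ 0.57942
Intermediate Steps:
196680/o - 489592/(-381476) = 196680/(-279375) - 489592/(-381476) = 196680*(-1/279375) - 489592*(-1/381476) = -88/125 + 122398/95369 = 6907278/11921125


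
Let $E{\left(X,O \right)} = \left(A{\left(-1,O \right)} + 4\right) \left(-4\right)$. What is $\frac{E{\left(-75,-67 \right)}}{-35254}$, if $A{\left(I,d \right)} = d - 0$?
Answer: $- \frac{126}{17627} \approx -0.0071481$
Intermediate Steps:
$A{\left(I,d \right)} = d$ ($A{\left(I,d \right)} = d + 0 = d$)
$E{\left(X,O \right)} = -16 - 4 O$ ($E{\left(X,O \right)} = \left(O + 4\right) \left(-4\right) = \left(4 + O\right) \left(-4\right) = -16 - 4 O$)
$\frac{E{\left(-75,-67 \right)}}{-35254} = \frac{-16 - -268}{-35254} = \left(-16 + 268\right) \left(- \frac{1}{35254}\right) = 252 \left(- \frac{1}{35254}\right) = - \frac{126}{17627}$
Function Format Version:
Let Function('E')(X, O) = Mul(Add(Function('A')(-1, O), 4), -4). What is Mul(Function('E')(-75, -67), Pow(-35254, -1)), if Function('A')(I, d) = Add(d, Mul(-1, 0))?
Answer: Rational(-126, 17627) ≈ -0.0071481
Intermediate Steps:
Function('A')(I, d) = d (Function('A')(I, d) = Add(d, 0) = d)
Function('E')(X, O) = Add(-16, Mul(-4, O)) (Function('E')(X, O) = Mul(Add(O, 4), -4) = Mul(Add(4, O), -4) = Add(-16, Mul(-4, O)))
Mul(Function('E')(-75, -67), Pow(-35254, -1)) = Mul(Add(-16, Mul(-4, -67)), Pow(-35254, -1)) = Mul(Add(-16, 268), Rational(-1, 35254)) = Mul(252, Rational(-1, 35254)) = Rational(-126, 17627)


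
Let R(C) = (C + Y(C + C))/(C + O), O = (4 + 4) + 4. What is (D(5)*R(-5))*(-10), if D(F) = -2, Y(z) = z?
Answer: -300/7 ≈ -42.857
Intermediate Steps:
O = 12 (O = 8 + 4 = 12)
R(C) = 3*C/(12 + C) (R(C) = (C + (C + C))/(C + 12) = (C + 2*C)/(12 + C) = (3*C)/(12 + C) = 3*C/(12 + C))
(D(5)*R(-5))*(-10) = -6*(-5)/(12 - 5)*(-10) = -6*(-5)/7*(-10) = -2*(-15/7)*(-10) = (30/7)*(-10) = -300/7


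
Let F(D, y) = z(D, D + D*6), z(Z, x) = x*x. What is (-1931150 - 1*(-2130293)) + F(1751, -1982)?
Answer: 150433192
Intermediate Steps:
z(Z, x) = x²
F(D, y) = 49*D² (F(D, y) = (D + D*6)² = (D + 6*D)² = (7*D)² = 49*D²)
(-1931150 - 1*(-2130293)) + F(1751, -1982) = (-1931150 - 1*(-2130293)) + 49*1751² = (-1931150 + 2130293) + 49*3066001 = 199143 + 150234049 = 150433192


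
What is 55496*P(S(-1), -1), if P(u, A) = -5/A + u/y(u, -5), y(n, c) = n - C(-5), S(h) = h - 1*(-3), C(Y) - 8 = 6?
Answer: 804692/3 ≈ 2.6823e+5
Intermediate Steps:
C(Y) = 14 (C(Y) = 8 + 6 = 14)
S(h) = 3 + h (S(h) = h + 3 = 3 + h)
y(n, c) = -14 + n (y(n, c) = n - 1*14 = n - 14 = -14 + n)
P(u, A) = -5/A + u/(-14 + u)
55496*P(S(-1), -1) = 55496*(-5/(-1) + (3 - 1)/(-14 + (3 - 1))) = 55496*(-5*(-1) + 2/(-14 + 2)) = 55496*(5 + 2/(-12)) = 55496*(5 + 2*(-1/12)) = 55496*(5 - 1/6) = 55496*(29/6) = 804692/3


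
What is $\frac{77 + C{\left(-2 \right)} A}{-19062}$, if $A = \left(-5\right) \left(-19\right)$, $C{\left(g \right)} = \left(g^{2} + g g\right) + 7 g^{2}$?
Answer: $- \frac{3497}{19062} \approx -0.18345$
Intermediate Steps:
$C{\left(g \right)} = 9 g^{2}$ ($C{\left(g \right)} = \left(g^{2} + g^{2}\right) + 7 g^{2} = 2 g^{2} + 7 g^{2} = 9 g^{2}$)
$A = 95$
$\frac{77 + C{\left(-2 \right)} A}{-19062} = \frac{77 + 9 \left(-2\right)^{2} \cdot 95}{-19062} = \left(77 + 9 \cdot 4 \cdot 95\right) \left(- \frac{1}{19062}\right) = \left(77 + 36 \cdot 95\right) \left(- \frac{1}{19062}\right) = \left(77 + 3420\right) \left(- \frac{1}{19062}\right) = 3497 \left(- \frac{1}{19062}\right) = - \frac{3497}{19062}$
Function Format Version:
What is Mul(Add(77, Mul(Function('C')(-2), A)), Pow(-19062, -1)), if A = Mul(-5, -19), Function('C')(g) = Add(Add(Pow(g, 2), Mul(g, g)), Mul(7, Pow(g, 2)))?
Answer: Rational(-3497, 19062) ≈ -0.18345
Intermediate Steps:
Function('C')(g) = Mul(9, Pow(g, 2)) (Function('C')(g) = Add(Add(Pow(g, 2), Pow(g, 2)), Mul(7, Pow(g, 2))) = Add(Mul(2, Pow(g, 2)), Mul(7, Pow(g, 2))) = Mul(9, Pow(g, 2)))
A = 95
Mul(Add(77, Mul(Function('C')(-2), A)), Pow(-19062, -1)) = Mul(Add(77, Mul(Mul(9, Pow(-2, 2)), 95)), Pow(-19062, -1)) = Mul(Add(77, Mul(Mul(9, 4), 95)), Rational(-1, 19062)) = Mul(Add(77, Mul(36, 95)), Rational(-1, 19062)) = Mul(Add(77, 3420), Rational(-1, 19062)) = Mul(3497, Rational(-1, 19062)) = Rational(-3497, 19062)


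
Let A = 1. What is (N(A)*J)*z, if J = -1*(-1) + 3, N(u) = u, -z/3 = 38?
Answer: -456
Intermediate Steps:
z = -114 (z = -3*38 = -114)
J = 4 (J = 1 + 3 = 4)
(N(A)*J)*z = (1*4)*(-114) = 4*(-114) = -456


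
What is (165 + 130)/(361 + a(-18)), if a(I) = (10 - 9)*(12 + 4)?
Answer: 295/377 ≈ 0.78249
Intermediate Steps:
a(I) = 16 (a(I) = 1*16 = 16)
(165 + 130)/(361 + a(-18)) = (165 + 130)/(361 + 16) = 295/377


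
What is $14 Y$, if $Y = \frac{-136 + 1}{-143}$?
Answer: $\frac{1890}{143} \approx 13.217$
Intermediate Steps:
$Y = \frac{135}{143}$ ($Y = \left(-135\right) \left(- \frac{1}{143}\right) = \frac{135}{143} \approx 0.94406$)
$14 Y = 14 \cdot \frac{135}{143} = \frac{1890}{143}$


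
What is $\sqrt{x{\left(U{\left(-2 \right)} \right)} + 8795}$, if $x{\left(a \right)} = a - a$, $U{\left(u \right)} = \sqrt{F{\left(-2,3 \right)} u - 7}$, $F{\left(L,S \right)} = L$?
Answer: $\sqrt{8795} \approx 93.782$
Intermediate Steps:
$U{\left(u \right)} = \sqrt{-7 - 2 u}$ ($U{\left(u \right)} = \sqrt{- 2 u - 7} = \sqrt{-7 - 2 u}$)
$x{\left(a \right)} = 0$
$\sqrt{x{\left(U{\left(-2 \right)} \right)} + 8795} = \sqrt{0 + 8795} = \sqrt{8795}$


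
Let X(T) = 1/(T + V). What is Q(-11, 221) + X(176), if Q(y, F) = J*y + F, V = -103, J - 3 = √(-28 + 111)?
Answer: 13725/73 - 11*√83 ≈ 87.799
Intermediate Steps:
J = 3 + √83 (J = 3 + √(-28 + 111) = 3 + √83 ≈ 12.110)
Q(y, F) = F + y*(3 + √83) (Q(y, F) = (3 + √83)*y + F = y*(3 + √83) + F = F + y*(3 + √83))
X(T) = 1/(-103 + T) (X(T) = 1/(T - 103) = 1/(-103 + T))
Q(-11, 221) + X(176) = (221 - 11*(3 + √83)) + 1/(-103 + 176) = (221 + (-33 - 11*√83)) + 1/73 = (188 - 11*√83) + 1/73 = 13725/73 - 11*√83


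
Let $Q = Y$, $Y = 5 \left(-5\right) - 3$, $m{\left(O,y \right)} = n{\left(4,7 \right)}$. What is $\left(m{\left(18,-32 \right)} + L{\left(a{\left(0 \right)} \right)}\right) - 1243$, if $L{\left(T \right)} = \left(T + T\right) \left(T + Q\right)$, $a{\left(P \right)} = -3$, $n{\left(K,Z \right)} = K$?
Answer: $-1053$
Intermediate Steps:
$m{\left(O,y \right)} = 4$
$Y = -28$ ($Y = -25 - 3 = -28$)
$Q = -28$
$L{\left(T \right)} = 2 T \left(-28 + T\right)$ ($L{\left(T \right)} = \left(T + T\right) \left(T - 28\right) = 2 T \left(-28 + T\right)$)
$\left(m{\left(18,-32 \right)} + L{\left(a{\left(0 \right)} \right)}\right) - 1243 = \left(4 + 2 \left(-3\right) \left(-28 - 3\right)\right) - 1243 = \left(4 + 2 \left(-3\right) \left(-31\right)\right) - 1243 = \left(4 + 186\right) - 1243 = 190 - 1243 = -1053$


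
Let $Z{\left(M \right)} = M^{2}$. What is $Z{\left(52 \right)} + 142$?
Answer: $2846$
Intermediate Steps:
$Z{\left(52 \right)} + 142 = 52^{2} + 142 = 2704 + 142 = 2846$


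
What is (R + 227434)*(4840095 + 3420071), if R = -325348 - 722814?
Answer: -6779349520848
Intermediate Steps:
R = -1048162
(R + 227434)*(4840095 + 3420071) = (-1048162 + 227434)*(4840095 + 3420071) = -820728*8260166 = -6779349520848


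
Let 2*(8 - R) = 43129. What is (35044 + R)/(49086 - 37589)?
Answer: 26975/22994 ≈ 1.1731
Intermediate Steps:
R = -43113/2 (R = 8 - ½*43129 = 8 - 43129/2 = -43113/2 ≈ -21557.)
(35044 + R)/(49086 - 37589) = (35044 - 43113/2)/(49086 - 37589) = (26975/2)/11497 = (26975/2)*(1/11497) = 26975/22994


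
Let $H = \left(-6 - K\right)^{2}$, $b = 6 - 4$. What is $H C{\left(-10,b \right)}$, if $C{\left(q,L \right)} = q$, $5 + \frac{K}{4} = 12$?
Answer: $-11560$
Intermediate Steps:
$K = 28$ ($K = -20 + 4 \cdot 12 = -20 + 48 = 28$)
$b = 2$ ($b = 6 - 4 = 2$)
$H = 1156$ ($H = \left(-6 - 28\right)^{2} = \left(-34\right)^{2} = 1156$)
$H C{\left(-10,b \right)} = 1156 \left(-10\right) = -11560$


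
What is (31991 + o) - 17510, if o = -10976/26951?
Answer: 390266455/26951 ≈ 14481.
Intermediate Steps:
o = -10976/26951 (o = -10976*1/26951 = -10976/26951 ≈ -0.40726)
(31991 + o) - 17510 = (31991 - 10976/26951) - 17510 = 862178465/26951 - 17510 = 390266455/26951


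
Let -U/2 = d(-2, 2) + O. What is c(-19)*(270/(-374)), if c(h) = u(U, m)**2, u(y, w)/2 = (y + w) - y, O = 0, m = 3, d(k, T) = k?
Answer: -4860/187 ≈ -25.989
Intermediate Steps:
U = 4 (U = -2*(-2 + 0) = -2*(-2) = 4)
u(y, w) = 2*w (u(y, w) = 2*((y + w) - y) = 2*((w + y) - y) = 2*w)
c(h) = 36 (c(h) = (2*3)**2 = 6**2 = 36)
c(-19)*(270/(-374)) = 36*(270/(-374)) = 36*(270*(-1/374)) = 36*(-135/187) = -4860/187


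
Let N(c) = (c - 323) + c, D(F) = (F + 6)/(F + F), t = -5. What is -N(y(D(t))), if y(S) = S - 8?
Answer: 1696/5 ≈ 339.20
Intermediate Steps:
D(F) = (6 + F)/(2*F) (D(F) = (6 + F)/((2*F)) = (6 + F)*(1/(2*F)) = (6 + F)/(2*F))
y(S) = -8 + S
N(c) = -323 + 2*c (N(c) = (-323 + c) + c = -323 + 2*c)
-N(y(D(t))) = -(-323 + 2*(-8 + (½)*(6 - 5)/(-5))) = -(-323 + 2*(-8 + (½)*(-⅕)*1)) = -(-323 + 2*(-8 - ⅒)) = -(-323 + 2*(-81/10)) = -(-323 - 81/5) = -1*(-1696/5) = 1696/5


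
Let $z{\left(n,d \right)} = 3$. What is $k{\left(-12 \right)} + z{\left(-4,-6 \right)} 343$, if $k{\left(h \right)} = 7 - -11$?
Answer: $1047$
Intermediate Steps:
$k{\left(h \right)} = 18$ ($k{\left(h \right)} = 7 + 11 = 18$)
$k{\left(-12 \right)} + z{\left(-4,-6 \right)} 343 = 18 + 3 \cdot 343 = 18 + 1029 = 1047$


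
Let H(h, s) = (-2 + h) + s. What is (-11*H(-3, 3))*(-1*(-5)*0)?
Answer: 0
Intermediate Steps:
H(h, s) = -2 + h + s
(-11*H(-3, 3))*(-1*(-5)*0) = (-11*(-2 - 3 + 3))*(-1*(-5)*0) = (-11*(-2))*(5*0) = 22*0 = 0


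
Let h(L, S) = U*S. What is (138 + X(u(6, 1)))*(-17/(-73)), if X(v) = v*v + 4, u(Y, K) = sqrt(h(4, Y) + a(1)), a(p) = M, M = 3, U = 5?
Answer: 2975/73 ≈ 40.753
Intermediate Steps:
a(p) = 3
h(L, S) = 5*S
u(Y, K) = sqrt(3 + 5*Y) (u(Y, K) = sqrt(5*Y + 3) = sqrt(3 + 5*Y))
X(v) = 4 + v**2 (X(v) = v**2 + 4 = 4 + v**2)
(138 + X(u(6, 1)))*(-17/(-73)) = (138 + (4 + (sqrt(3 + 5*6))**2))*(-17/(-73)) = (138 + (4 + (sqrt(3 + 30))**2))*(-17*(-1/73)) = (138 + (4 + (sqrt(33))**2))*(17/73) = (138 + (4 + 33))*(17/73) = (138 + 37)*(17/73) = 175*(17/73) = 2975/73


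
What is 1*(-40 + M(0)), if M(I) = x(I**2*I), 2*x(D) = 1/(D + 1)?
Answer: -79/2 ≈ -39.500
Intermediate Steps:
x(D) = 1/(2*(1 + D)) (x(D) = 1/(2*(D + 1)) = 1/(2*(1 + D)))
M(I) = 1/(2*(1 + I**3)) (M(I) = 1/(2*(1 + I**2*I)) = 1/(2*(1 + I**3)))
1*(-40 + M(0)) = 1*(-40 + 1/(2*(1 + 0**3))) = 1*(-40 + 1/(2*(1 + 0))) = 1*(-40 + (1/2)/1) = 1*(-40 + (1/2)*1) = 1*(-40 + 1/2) = 1*(-79/2) = -79/2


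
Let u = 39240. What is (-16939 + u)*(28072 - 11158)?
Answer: 377199114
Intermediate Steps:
(-16939 + u)*(28072 - 11158) = (-16939 + 39240)*(28072 - 11158) = 22301*16914 = 377199114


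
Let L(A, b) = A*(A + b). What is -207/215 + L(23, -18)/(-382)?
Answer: -103799/82130 ≈ -1.2638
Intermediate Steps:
-207/215 + L(23, -18)/(-382) = -207/215 + (23*(23 - 18))/(-382) = -207*1/215 + (23*5)*(-1/382) = -207/215 + 115*(-1/382) = -207/215 - 115/382 = -103799/82130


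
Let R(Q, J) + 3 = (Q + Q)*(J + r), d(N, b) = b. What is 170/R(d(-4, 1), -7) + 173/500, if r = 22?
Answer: 89671/13500 ≈ 6.6423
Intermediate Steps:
R(Q, J) = -3 + 2*Q*(22 + J) (R(Q, J) = -3 + (Q + Q)*(J + 22) = -3 + (2*Q)*(22 + J) = -3 + 2*Q*(22 + J))
170/R(d(-4, 1), -7) + 173/500 = 170/(-3 + 44*1 + 2*(-7)*1) + 173/500 = 170/(-3 + 44 - 14) + 173*(1/500) = 170/27 + 173/500 = 89671/13500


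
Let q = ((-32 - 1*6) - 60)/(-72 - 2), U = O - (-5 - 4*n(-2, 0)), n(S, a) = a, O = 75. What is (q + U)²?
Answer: 9054081/1369 ≈ 6613.6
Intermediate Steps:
U = 80 (U = 75 - (-5 - 4*0) = 75 - (-5 + 0) = 75 - 1*(-5) = 75 + 5 = 80)
q = 49/37 (q = ((-32 - 6) - 60)/(-74) = (-38 - 60)*(-1/74) = -98*(-1/74) = 49/37 ≈ 1.3243)
(q + U)² = (49/37 + 80)² = (3009/37)² = 9054081/1369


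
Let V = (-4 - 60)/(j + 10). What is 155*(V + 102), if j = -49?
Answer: 626510/39 ≈ 16064.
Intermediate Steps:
V = 64/39 (V = (-4 - 60)/(-49 + 10) = -64/(-39) = -64*(-1/39) = 64/39 ≈ 1.6410)
155*(V + 102) = 155*(64/39 + 102) = 155*(4042/39) = 626510/39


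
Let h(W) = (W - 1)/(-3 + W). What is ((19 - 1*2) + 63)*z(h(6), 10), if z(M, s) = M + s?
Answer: 2800/3 ≈ 933.33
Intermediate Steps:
h(W) = (-1 + W)/(-3 + W)
((19 - 1*2) + 63)*z(h(6), 10) = ((19 - 1*2) + 63)*((-1 + 6)/(-3 + 6) + 10) = ((19 - 2) + 63)*(5/3 + 10) = (17 + 63)*((⅓)*5 + 10) = 80*(5/3 + 10) = 80*(35/3) = 2800/3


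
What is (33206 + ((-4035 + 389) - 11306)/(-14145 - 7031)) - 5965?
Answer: 72108796/2647 ≈ 27242.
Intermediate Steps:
(33206 + ((-4035 + 389) - 11306)/(-14145 - 7031)) - 5965 = (33206 + (-3646 - 11306)/(-21176)) - 5965 = (33206 - 14952*(-1/21176)) - 5965 = (33206 + 1869/2647) - 5965 = 87898151/2647 - 5965 = 72108796/2647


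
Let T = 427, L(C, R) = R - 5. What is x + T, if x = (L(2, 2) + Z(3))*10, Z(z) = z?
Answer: 427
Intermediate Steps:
L(C, R) = -5 + R
x = 0 (x = ((-5 + 2) + 3)*10 = (-3 + 3)*10 = 0*10 = 0)
x + T = 0 + 427 = 427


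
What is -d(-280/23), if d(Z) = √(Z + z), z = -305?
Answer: -I*√167785/23 ≈ -17.809*I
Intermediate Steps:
d(Z) = √(-305 + Z) (d(Z) = √(Z - 305) = √(-305 + Z))
-d(-280/23) = -√(-305 - 280/23) = -√(-7295/23) = -I*√167785/23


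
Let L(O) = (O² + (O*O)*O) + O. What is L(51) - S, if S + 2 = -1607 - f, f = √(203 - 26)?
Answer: 136912 + √177 ≈ 1.3693e+5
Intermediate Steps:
f = √177 ≈ 13.304
S = -1609 - √177 (S = -2 + (-1607 - √177) = -1609 - √177 ≈ -1622.3)
L(O) = O + O² + O³ (L(O) = (O² + O²*O) + O = (O² + O³) + O = O + O² + O³)
L(51) - S = 51*(1 + 51 + 51²) - (-1609 - √177) = 51*(1 + 51 + 2601) + (1609 + √177) = 51*2653 + (1609 + √177) = 135303 + (1609 + √177) = 136912 + √177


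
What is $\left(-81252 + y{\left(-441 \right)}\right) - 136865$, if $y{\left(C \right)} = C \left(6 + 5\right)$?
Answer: $-222968$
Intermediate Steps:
$y{\left(C \right)} = 11 C$ ($y{\left(C \right)} = C 11 = 11 C$)
$\left(-81252 + y{\left(-441 \right)}\right) - 136865 = \left(-81252 + 11 \left(-441\right)\right) - 136865 = \left(-81252 - 4851\right) - 136865 = -86103 - 136865 = -222968$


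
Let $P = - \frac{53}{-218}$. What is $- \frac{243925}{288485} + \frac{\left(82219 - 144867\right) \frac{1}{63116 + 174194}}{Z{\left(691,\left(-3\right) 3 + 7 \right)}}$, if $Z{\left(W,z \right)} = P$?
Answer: $- \frac{700786541779}{362839989355} \approx -1.9314$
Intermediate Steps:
$P = \frac{53}{218}$ ($P = \left(-53\right) \left(- \frac{1}{218}\right) = \frac{53}{218} \approx 0.24312$)
$Z{\left(W,z \right)} = \frac{53}{218}$
$- \frac{243925}{288485} + \frac{\left(82219 - 144867\right) \frac{1}{63116 + 174194}}{Z{\left(691,\left(-3\right) 3 + 7 \right)}} = - \frac{243925}{288485} + \frac{\left(82219 - 144867\right) \frac{1}{63116 + 174194}}{\frac{53}{218}} = \left(-243925\right) \frac{1}{288485} + - \frac{62648}{237310} \cdot \frac{218}{53} = - \frac{48785}{57697} + \left(-62648\right) \frac{1}{237310} \cdot \frac{218}{53} = - \frac{48785}{57697} - \frac{6828632}{6288715} = - \frac{700786541779}{362839989355}$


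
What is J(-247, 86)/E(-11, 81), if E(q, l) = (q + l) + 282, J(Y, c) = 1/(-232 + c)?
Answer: -1/51392 ≈ -1.9458e-5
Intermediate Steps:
E(q, l) = 282 + l + q (E(q, l) = (l + q) + 282 = 282 + l + q)
J(-247, 86)/E(-11, 81) = 1/((-232 + 86)*(282 + 81 - 11)) = 1/(-146*352) = -1/146*1/352 = -1/51392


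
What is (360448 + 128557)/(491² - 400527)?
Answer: -489005/159446 ≈ -3.0669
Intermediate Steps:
(360448 + 128557)/(491² - 400527) = 489005/(241081 - 400527) = 489005/(-159446) = 489005*(-1/159446) = -489005/159446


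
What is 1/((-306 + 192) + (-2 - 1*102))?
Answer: -1/218 ≈ -0.0045872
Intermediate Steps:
1/((-306 + 192) + (-2 - 1*102)) = 1/(-114 + (-2 - 102)) = 1/(-114 - 104) = 1/(-218) = -1/218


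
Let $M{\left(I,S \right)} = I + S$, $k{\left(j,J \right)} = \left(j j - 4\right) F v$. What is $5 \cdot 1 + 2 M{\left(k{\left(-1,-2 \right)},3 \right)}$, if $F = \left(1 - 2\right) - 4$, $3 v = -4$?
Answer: $-29$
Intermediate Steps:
$v = - \frac{4}{3}$ ($v = \frac{1}{3} \left(-4\right) = - \frac{4}{3} \approx -1.3333$)
$F = -5$ ($F = -1 - 4 = -5$)
$k{\left(j,J \right)} = - \frac{80}{3} + \frac{20 j^{2}}{3}$ ($k{\left(j,J \right)} = \left(j j - 4\right) \left(-5\right) \left(- \frac{4}{3}\right) = \left(j^{2} - 4\right) \left(-5\right) \left(- \frac{4}{3}\right) = \left(-4 + j^{2}\right) \left(-5\right) \left(- \frac{4}{3}\right) = \left(20 - 5 j^{2}\right) \left(- \frac{4}{3}\right) = - \frac{80}{3} + \frac{20 j^{2}}{3}$)
$5 \cdot 1 + 2 M{\left(k{\left(-1,-2 \right)},3 \right)} = 5 \cdot 1 + 2 \left(\left(- \frac{80}{3} + \frac{20 \left(-1\right)^{2}}{3}\right) + 3\right) = 5 + 2 \left(\left(- \frac{80}{3} + \frac{20}{3} \cdot 1\right) + 3\right) = 5 + 2 \left(\left(- \frac{80}{3} + \frac{20}{3}\right) + 3\right) = 5 + 2 \left(-20 + 3\right) = 5 + 2 \left(-17\right) = 5 - 34 = -29$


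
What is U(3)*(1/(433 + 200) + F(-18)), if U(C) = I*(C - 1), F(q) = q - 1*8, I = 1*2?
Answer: -65828/633 ≈ -103.99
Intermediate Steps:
I = 2
F(q) = -8 + q (F(q) = q - 8 = -8 + q)
U(C) = -2 + 2*C (U(C) = 2*(C - 1) = 2*(-1 + C) = -2 + 2*C)
U(3)*(1/(433 + 200) + F(-18)) = (-2 + 2*3)*(1/(433 + 200) + (-8 - 18)) = (-2 + 6)*(1/633 - 26) = 4*(1/633 - 26) = 4*(-16457/633) = -65828/633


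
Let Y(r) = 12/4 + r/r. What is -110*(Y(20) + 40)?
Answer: -4840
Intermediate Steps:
Y(r) = 4 (Y(r) = 12*(¼) + 1 = 3 + 1 = 4)
-110*(Y(20) + 40) = -110*(4 + 40) = -110*44 = -4840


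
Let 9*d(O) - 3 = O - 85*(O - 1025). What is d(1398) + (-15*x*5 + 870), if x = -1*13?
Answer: -13699/9 ≈ -1522.1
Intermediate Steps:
x = -13
d(O) = 87128/9 - 28*O/3 (d(O) = 1/3 + (O - 85*(O - 1025))/9 = 1/3 + (O - 85*(-1025 + O))/9 = 1/3 + (O - (-87125 + 85*O))/9 = 1/3 + (O + (87125 - 85*O))/9 = 1/3 + (87125 - 84*O)/9 = 1/3 + (87125/9 - 28*O/3) = 87128/9 - 28*O/3)
d(1398) + (-15*x*5 + 870) = (87128/9 - 28/3*1398) + (-15*(-13)*5 + 870) = (87128/9 - 13048) + (195*5 + 870) = -30304/9 + (975 + 870) = -30304/9 + 1845 = -13699/9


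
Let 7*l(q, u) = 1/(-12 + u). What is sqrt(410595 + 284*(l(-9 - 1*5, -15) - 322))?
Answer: sqrt(1266688479)/63 ≈ 564.93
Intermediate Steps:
l(q, u) = 1/(7*(-12 + u))
sqrt(410595 + 284*(l(-9 - 1*5, -15) - 322)) = sqrt(410595 + 284*(1/(7*(-12 - 15)) - 322)) = sqrt(410595 + 284*((1/7)/(-27) - 322)) = sqrt(410595 + 284*((1/7)*(-1/27) - 322)) = sqrt(410595 + 284*(-1/189 - 322)) = sqrt(410595 + 284*(-60859/189)) = sqrt(410595 - 17283956/189) = sqrt(60318499/189) = sqrt(1266688479)/63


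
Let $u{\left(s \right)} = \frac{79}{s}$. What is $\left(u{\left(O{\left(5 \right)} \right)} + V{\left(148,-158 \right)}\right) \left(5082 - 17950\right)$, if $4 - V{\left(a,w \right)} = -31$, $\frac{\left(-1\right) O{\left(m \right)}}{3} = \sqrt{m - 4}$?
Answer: $- \frac{334568}{3} \approx -1.1152 \cdot 10^{5}$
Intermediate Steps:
$O{\left(m \right)} = - 3 \sqrt{-4 + m}$ ($O{\left(m \right)} = - 3 \sqrt{m - 4} = - 3 \sqrt{-4 + m}$)
$V{\left(a,w \right)} = 35$ ($V{\left(a,w \right)} = 4 - -31 = 4 + 31 = 35$)
$\left(u{\left(O{\left(5 \right)} \right)} + V{\left(148,-158 \right)}\right) \left(5082 - 17950\right) = \left(\frac{79}{\left(-3\right) \sqrt{-4 + 5}} + 35\right) \left(5082 - 17950\right) = \left(\frac{79}{\left(-3\right) \sqrt{1}} + 35\right) \left(-12868\right) = \left(\frac{79}{\left(-3\right) 1} + 35\right) \left(-12868\right) = \left(\frac{79}{-3} + 35\right) \left(-12868\right) = \left(79 \left(- \frac{1}{3}\right) + 35\right) \left(-12868\right) = \left(- \frac{79}{3} + 35\right) \left(-12868\right) = \frac{26}{3} \left(-12868\right) = - \frac{334568}{3}$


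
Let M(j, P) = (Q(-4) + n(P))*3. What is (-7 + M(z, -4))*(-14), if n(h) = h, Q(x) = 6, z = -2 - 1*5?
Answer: 14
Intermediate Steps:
z = -7 (z = -2 - 5 = -7)
M(j, P) = 18 + 3*P (M(j, P) = (6 + P)*3 = 18 + 3*P)
(-7 + M(z, -4))*(-14) = (-7 + (18 + 3*(-4)))*(-14) = (-7 + (18 - 12))*(-14) = (-7 + 6)*(-14) = -1*(-14) = 14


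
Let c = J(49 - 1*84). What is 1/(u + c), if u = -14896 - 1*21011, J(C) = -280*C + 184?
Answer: -1/25923 ≈ -3.8576e-5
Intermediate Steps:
J(C) = 184 - 280*C
c = 9984 (c = 184 - 280*(49 - 1*84) = 184 - 280*(49 - 84) = 184 - 280*(-35) = 184 + 9800 = 9984)
u = -35907 (u = -14896 - 21011 = -35907)
1/(u + c) = 1/(-35907 + 9984) = 1/(-25923) = -1/25923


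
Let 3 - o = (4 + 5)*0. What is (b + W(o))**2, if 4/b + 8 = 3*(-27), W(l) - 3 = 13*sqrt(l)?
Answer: 4085116/7921 + 6838*sqrt(3)/89 ≈ 648.81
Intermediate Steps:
o = 3 (o = 3 - (4 + 5)*0 = 3 - 9*0 = 3 - 1*0 = 3 + 0 = 3)
W(l) = 3 + 13*sqrt(l)
b = -4/89 (b = 4/(-8 + 3*(-27)) = 4/(-8 - 81) = 4/(-89) = 4*(-1/89) = -4/89 ≈ -0.044944)
(b + W(o))**2 = (-4/89 + (3 + 13*sqrt(3)))**2 = (263/89 + 13*sqrt(3))**2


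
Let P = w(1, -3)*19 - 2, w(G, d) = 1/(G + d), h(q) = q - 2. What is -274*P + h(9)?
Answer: 3158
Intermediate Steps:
h(q) = -2 + q
P = -23/2 (P = 19/(1 - 3) - 2 = 19/(-2) - 2 = -½*19 - 2 = -19/2 - 2 = -23/2 ≈ -11.500)
-274*P + h(9) = -274*(-23/2) + (-2 + 9) = 3151 + 7 = 3158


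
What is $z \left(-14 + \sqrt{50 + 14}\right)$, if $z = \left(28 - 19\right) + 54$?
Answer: $-378$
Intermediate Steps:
$z = 63$ ($z = 9 + 54 = 63$)
$z \left(-14 + \sqrt{50 + 14}\right) = 63 \left(-14 + \sqrt{50 + 14}\right) = 63 \left(-14 + \sqrt{64}\right) = 63 \left(-14 + 8\right) = 63 \left(-6\right) = -378$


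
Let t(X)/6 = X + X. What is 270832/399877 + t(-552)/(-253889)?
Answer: 71410050896/101524371653 ≈ 0.70338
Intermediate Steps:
t(X) = 12*X (t(X) = 6*(X + X) = 6*(2*X) = 12*X)
270832/399877 + t(-552)/(-253889) = 270832/399877 + (12*(-552))/(-253889) = 270832*(1/399877) - 6624*(-1/253889) = 270832/399877 + 6624/253889 = 71410050896/101524371653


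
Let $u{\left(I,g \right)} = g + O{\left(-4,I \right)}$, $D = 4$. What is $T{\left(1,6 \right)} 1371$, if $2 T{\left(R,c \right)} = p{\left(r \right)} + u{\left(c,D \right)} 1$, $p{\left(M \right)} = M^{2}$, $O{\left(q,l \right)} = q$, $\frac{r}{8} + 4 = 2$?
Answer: $175488$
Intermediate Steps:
$r = -16$ ($r = -32 + 8 \cdot 2 = -32 + 16 = -16$)
$u{\left(I,g \right)} = -4 + g$ ($u{\left(I,g \right)} = g - 4 = -4 + g$)
$T{\left(R,c \right)} = 128$ ($T{\left(R,c \right)} = \frac{\left(-16\right)^{2} + \left(-4 + 4\right) 1}{2} = \frac{256 + 0 \cdot 1}{2} = \frac{256 + 0}{2} = \frac{1}{2} \cdot 256 = 128$)
$T{\left(1,6 \right)} 1371 = 128 \cdot 1371 = 175488$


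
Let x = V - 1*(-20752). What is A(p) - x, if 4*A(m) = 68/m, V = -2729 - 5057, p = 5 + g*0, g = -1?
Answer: -64813/5 ≈ -12963.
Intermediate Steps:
p = 5 (p = 5 - 1*0 = 5 + 0 = 5)
V = -7786
A(m) = 17/m (A(m) = (68/m)/4 = 17/m)
x = 12966 (x = -7786 - 1*(-20752) = -7786 + 20752 = 12966)
A(p) - x = 17/5 - 1*12966 = 17*(⅕) - 12966 = 17/5 - 12966 = -64813/5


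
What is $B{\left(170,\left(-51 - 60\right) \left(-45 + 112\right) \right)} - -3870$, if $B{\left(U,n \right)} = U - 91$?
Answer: $3949$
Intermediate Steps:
$B{\left(U,n \right)} = -91 + U$ ($B{\left(U,n \right)} = U - 91 = -91 + U$)
$B{\left(170,\left(-51 - 60\right) \left(-45 + 112\right) \right)} - -3870 = \left(-91 + 170\right) - -3870 = 79 + 3870 = 3949$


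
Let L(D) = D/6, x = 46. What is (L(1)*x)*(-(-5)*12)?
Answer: 460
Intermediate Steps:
L(D) = D/6 (L(D) = D*(1/6) = D/6)
(L(1)*x)*(-(-5)*12) = (((1/6)*1)*46)*(-(-5)*12) = ((1/6)*46)*(-1*(-60)) = (23/3)*60 = 460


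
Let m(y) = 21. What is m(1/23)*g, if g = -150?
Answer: -3150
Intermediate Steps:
m(1/23)*g = 21*(-150) = -3150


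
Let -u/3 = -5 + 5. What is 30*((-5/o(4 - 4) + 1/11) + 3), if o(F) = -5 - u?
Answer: 1350/11 ≈ 122.73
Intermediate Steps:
u = 0 (u = -3*(-5 + 5) = -3*0 = 0)
o(F) = -5 (o(F) = -5 - 1*0 = -5 + 0 = -5)
30*((-5/o(4 - 4) + 1/11) + 3) = 30*((-5/(-5) + 1/11) + 3) = 30*((-5*(-⅕) + 1*(1/11)) + 3) = 30*((1 + 1/11) + 3) = 30*(12/11 + 3) = 30*(45/11) = 1350/11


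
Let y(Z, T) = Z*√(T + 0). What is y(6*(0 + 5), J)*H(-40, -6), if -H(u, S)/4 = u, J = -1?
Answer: 4800*I ≈ 4800.0*I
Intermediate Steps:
y(Z, T) = Z*√T
H(u, S) = -4*u
y(6*(0 + 5), J)*H(-40, -6) = ((6*(0 + 5))*√(-1))*(-4*(-40)) = ((6*5)*I)*160 = (30*I)*160 = 4800*I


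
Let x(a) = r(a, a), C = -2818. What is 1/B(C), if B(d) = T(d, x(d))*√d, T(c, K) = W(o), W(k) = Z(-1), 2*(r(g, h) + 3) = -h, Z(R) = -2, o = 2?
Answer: I*√2818/5636 ≈ 0.0094189*I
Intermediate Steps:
r(g, h) = -3 - h/2 (r(g, h) = -3 + (-h)/2 = -3 - h/2)
x(a) = -3 - a/2
W(k) = -2
T(c, K) = -2
B(d) = -2*√d
1/B(C) = 1/(-2*I*√2818) = I*√2818/5636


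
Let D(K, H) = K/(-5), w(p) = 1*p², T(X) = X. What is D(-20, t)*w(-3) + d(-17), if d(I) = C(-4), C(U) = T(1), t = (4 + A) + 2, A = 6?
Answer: 37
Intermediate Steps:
t = 12 (t = (4 + 6) + 2 = 10 + 2 = 12)
w(p) = p²
D(K, H) = -K/5 (D(K, H) = K*(-⅕) = -K/5)
C(U) = 1
d(I) = 1
D(-20, t)*w(-3) + d(-17) = -⅕*(-20)*(-3)² + 1 = 4*9 + 1 = 36 + 1 = 37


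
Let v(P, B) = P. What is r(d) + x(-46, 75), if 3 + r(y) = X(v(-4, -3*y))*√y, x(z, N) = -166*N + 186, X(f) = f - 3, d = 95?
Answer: -12267 - 7*√95 ≈ -12335.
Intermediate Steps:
X(f) = -3 + f
x(z, N) = 186 - 166*N
r(y) = -3 - 7*√y (r(y) = -3 + (-3 - 4)*√y = -3 - 7*√y)
r(d) + x(-46, 75) = (-3 - 7*√95) + (186 - 166*75) = (-3 - 7*√95) + (186 - 12450) = (-3 - 7*√95) - 12264 = -12267 - 7*√95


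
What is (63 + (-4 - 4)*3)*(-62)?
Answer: -2418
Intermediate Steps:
(63 + (-4 - 4)*3)*(-62) = (63 - 8*3)*(-62) = (63 - 24)*(-62) = 39*(-62) = -2418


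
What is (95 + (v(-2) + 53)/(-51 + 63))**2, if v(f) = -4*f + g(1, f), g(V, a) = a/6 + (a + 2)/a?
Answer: 3243601/324 ≈ 10011.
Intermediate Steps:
g(V, a) = a/6 + (2 + a)/a (g(V, a) = a*(1/6) + (2 + a)/a = a/6 + (2 + a)/a)
v(f) = 1 + 2/f - 23*f/6 (v(f) = -4*f + (1 + 2/f + f/6) = 1 + 2/f - 23*f/6)
(95 + (v(-2) + 53)/(-51 + 63))**2 = (95 + ((1 + 2/(-2) - 23/6*(-2)) + 53)/(-51 + 63))**2 = (95 + ((1 + 2*(-1/2) + 23/3) + 53)/12)**2 = (95 + ((1 - 1 + 23/3) + 53)*(1/12))**2 = (95 + (23/3 + 53)*(1/12))**2 = (95 + (182/3)*(1/12))**2 = (95 + 91/18)**2 = (1801/18)**2 = 3243601/324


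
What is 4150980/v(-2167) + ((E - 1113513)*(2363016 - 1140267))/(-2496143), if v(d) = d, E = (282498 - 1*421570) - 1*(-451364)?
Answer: 2112631506868203/5409141881 ≈ 3.9057e+5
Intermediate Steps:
E = 312292 (E = (282498 - 421570) + 451364 = -139072 + 451364 = 312292)
4150980/v(-2167) + ((E - 1113513)*(2363016 - 1140267))/(-2496143) = 4150980/(-2167) + ((312292 - 1113513)*(2363016 - 1140267))/(-2496143) = 4150980*(-1/2167) - 801221*1222749*(-1/2496143) = -4150980/2167 - 979692176529*(-1/2496143) = -4150980/2167 + 979692176529/2496143 = 2112631506868203/5409141881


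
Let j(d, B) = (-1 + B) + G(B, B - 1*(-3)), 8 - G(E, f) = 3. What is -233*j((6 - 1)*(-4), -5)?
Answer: 233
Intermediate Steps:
G(E, f) = 5 (G(E, f) = 8 - 1*3 = 8 - 3 = 5)
j(d, B) = 4 + B (j(d, B) = (-1 + B) + 5 = 4 + B)
-233*j((6 - 1)*(-4), -5) = -233*(4 - 5) = -233*(-1) = 233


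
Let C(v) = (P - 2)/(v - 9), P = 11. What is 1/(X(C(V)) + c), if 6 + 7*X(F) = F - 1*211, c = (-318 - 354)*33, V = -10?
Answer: -133/2953540 ≈ -4.5031e-5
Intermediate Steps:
C(v) = 9/(-9 + v) (C(v) = (11 - 2)/(v - 9) = 9/(-9 + v))
c = -22176 (c = -672*33 = -22176)
X(F) = -31 + F/7 (X(F) = -6/7 + (F - 1*211)/7 = -6/7 + (F - 211)/7 = -6/7 + (-211 + F)/7 = -6/7 + (-211/7 + F/7) = -31 + F/7)
1/(X(C(V)) + c) = 1/((-31 + (9/(-9 - 10))/7) - 22176) = 1/((-31 + (9/(-19))/7) - 22176) = 1/((-31 + (9*(-1/19))/7) - 22176) = 1/((-31 + (1/7)*(-9/19)) - 22176) = 1/((-31 - 9/133) - 22176) = 1/(-4132/133 - 22176) = 1/(-2953540/133) = -133/2953540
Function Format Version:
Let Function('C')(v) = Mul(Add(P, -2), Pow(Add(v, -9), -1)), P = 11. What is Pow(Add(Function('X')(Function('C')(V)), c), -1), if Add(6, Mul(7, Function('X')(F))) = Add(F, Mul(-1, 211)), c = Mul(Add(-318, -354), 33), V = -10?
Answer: Rational(-133, 2953540) ≈ -4.5031e-5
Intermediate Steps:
Function('C')(v) = Mul(9, Pow(Add(-9, v), -1)) (Function('C')(v) = Mul(Add(11, -2), Pow(Add(v, -9), -1)) = Mul(9, Pow(Add(-9, v), -1)))
c = -22176 (c = Mul(-672, 33) = -22176)
Function('X')(F) = Add(-31, Mul(Rational(1, 7), F)) (Function('X')(F) = Add(Rational(-6, 7), Mul(Rational(1, 7), Add(F, Mul(-1, 211)))) = Add(Rational(-6, 7), Mul(Rational(1, 7), Add(F, -211))) = Add(Rational(-6, 7), Mul(Rational(1, 7), Add(-211, F))) = Add(Rational(-6, 7), Add(Rational(-211, 7), Mul(Rational(1, 7), F))) = Add(-31, Mul(Rational(1, 7), F)))
Pow(Add(Function('X')(Function('C')(V)), c), -1) = Pow(Add(Add(-31, Mul(Rational(1, 7), Mul(9, Pow(Add(-9, -10), -1)))), -22176), -1) = Pow(Add(Add(-31, Mul(Rational(1, 7), Mul(9, Pow(-19, -1)))), -22176), -1) = Pow(Add(Add(-31, Mul(Rational(1, 7), Mul(9, Rational(-1, 19)))), -22176), -1) = Pow(Add(Add(-31, Mul(Rational(1, 7), Rational(-9, 19))), -22176), -1) = Pow(Add(Add(-31, Rational(-9, 133)), -22176), -1) = Pow(Add(Rational(-4132, 133), -22176), -1) = Pow(Rational(-2953540, 133), -1) = Rational(-133, 2953540)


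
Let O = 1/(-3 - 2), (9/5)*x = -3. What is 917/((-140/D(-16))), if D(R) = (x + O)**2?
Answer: -25676/1125 ≈ -22.823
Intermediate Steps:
x = -5/3 (x = (5/9)*(-3) = -5/3 ≈ -1.6667)
O = -1/5 (O = 1/(-5) = -1/5 ≈ -0.20000)
D(R) = 784/225 (D(R) = (-5/3 - 1/5)**2 = (-28/15)**2 = 784/225)
917/((-140/D(-16))) = 917/((-140/784/225)) = 917/((-140*225/784)) = 917/(-1125/28) = 917*(-28/1125) = -25676/1125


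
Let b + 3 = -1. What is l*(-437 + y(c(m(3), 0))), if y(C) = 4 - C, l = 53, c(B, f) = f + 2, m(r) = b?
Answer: -23055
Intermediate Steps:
b = -4 (b = -3 - 1 = -4)
m(r) = -4
c(B, f) = 2 + f
l*(-437 + y(c(m(3), 0))) = 53*(-437 + (4 - (2 + 0))) = 53*(-437 + (4 - 1*2)) = 53*(-437 + (4 - 2)) = 53*(-437 + 2) = 53*(-435) = -23055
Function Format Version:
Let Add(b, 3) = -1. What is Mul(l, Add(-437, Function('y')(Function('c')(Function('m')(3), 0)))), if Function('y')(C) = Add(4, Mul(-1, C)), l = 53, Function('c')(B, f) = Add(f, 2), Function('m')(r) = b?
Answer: -23055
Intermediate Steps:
b = -4 (b = Add(-3, -1) = -4)
Function('m')(r) = -4
Function('c')(B, f) = Add(2, f)
Mul(l, Add(-437, Function('y')(Function('c')(Function('m')(3), 0)))) = Mul(53, Add(-437, Add(4, Mul(-1, Add(2, 0))))) = Mul(53, Add(-437, Add(4, Mul(-1, 2)))) = Mul(53, Add(-437, Add(4, -2))) = Mul(53, Add(-437, 2)) = Mul(53, -435) = -23055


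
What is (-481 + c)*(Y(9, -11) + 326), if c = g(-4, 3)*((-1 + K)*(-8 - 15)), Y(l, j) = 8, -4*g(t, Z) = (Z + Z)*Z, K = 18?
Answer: 427019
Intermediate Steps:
g(t, Z) = -Z²/2 (g(t, Z) = -(Z + Z)*Z/4 = -2*Z*Z/4 = -Z²/2)
c = 3519/2 (c = (-½*3²)*((-1 + 18)*(-8 - 15)) = (-½*9)*(17*(-23)) = -9/2*(-391) = 3519/2 ≈ 1759.5)
(-481 + c)*(Y(9, -11) + 326) = (-481 + 3519/2)*(8 + 326) = (2557/2)*334 = 427019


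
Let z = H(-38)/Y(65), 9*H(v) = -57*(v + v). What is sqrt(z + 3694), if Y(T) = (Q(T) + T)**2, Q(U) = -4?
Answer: sqrt(123712698)/183 ≈ 60.779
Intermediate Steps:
Y(T) = (-4 + T)**2
H(v) = -38*v/3 (H(v) = (-57*(v + v))/9 = (-114*v)/9 = -38*v/3)
z = 1444/11163 (z = (-38/3*(-38))/((-4 + 65)**2) = 1444/(3*(61**2)) = (1444/3)/3721 = (1444/3)*(1/3721) = 1444/11163 ≈ 0.12936)
sqrt(z + 3694) = sqrt(1444/11163 + 3694) = sqrt(41237566/11163) = sqrt(123712698)/183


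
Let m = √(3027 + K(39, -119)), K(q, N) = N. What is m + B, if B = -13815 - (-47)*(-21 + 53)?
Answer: -12311 + 2*√727 ≈ -12257.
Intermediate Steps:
B = -12311 (B = -13815 - (-47)*32 = -13815 - 1*(-1504) = -13815 + 1504 = -12311)
m = 2*√727 (m = √(3027 - 119) = √2908 = 2*√727 ≈ 53.926)
m + B = 2*√727 - 12311 = -12311 + 2*√727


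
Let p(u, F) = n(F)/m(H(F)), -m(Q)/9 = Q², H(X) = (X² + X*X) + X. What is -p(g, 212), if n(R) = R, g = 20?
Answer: 1/344632500 ≈ 2.9016e-9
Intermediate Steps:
H(X) = X + 2*X² (H(X) = (X² + X²) + X = 2*X² + X = X + 2*X²)
m(Q) = -9*Q²
p(u, F) = -1/(9*F*(1 + 2*F)²) (p(u, F) = F/((-9*F²*(1 + 2*F)²)) = F*(-1/(9*F²*(1 + 2*F)²)) = -1/(9*F*(1 + 2*F)²))
-p(g, 212) = -(-1)/(9*212*(1 + 2*212)²) = -(-1)/(9*212*(1 + 424)²) = -(-1)/(9*212*425²) = -(-1)/(9*212*180625) = -1*(-1/344632500) = 1/344632500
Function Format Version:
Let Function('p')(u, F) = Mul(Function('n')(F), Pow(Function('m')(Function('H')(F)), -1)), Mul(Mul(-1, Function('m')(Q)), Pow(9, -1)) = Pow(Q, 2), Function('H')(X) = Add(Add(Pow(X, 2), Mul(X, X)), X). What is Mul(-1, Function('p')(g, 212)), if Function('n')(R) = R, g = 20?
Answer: Rational(1, 344632500) ≈ 2.9016e-9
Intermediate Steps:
Function('H')(X) = Add(X, Mul(2, Pow(X, 2))) (Function('H')(X) = Add(Add(Pow(X, 2), Pow(X, 2)), X) = Add(Mul(2, Pow(X, 2)), X) = Add(X, Mul(2, Pow(X, 2))))
Function('m')(Q) = Mul(-9, Pow(Q, 2))
Function('p')(u, F) = Mul(Rational(-1, 9), Pow(F, -1), Pow(Add(1, Mul(2, F)), -2)) (Function('p')(u, F) = Mul(F, Pow(Mul(-9, Pow(Mul(F, Add(1, Mul(2, F))), 2)), -1)) = Mul(F, Pow(Mul(-9, Mul(Pow(F, 2), Pow(Add(1, Mul(2, F)), 2))), -1)) = Mul(F, Pow(Mul(-9, Pow(F, 2), Pow(Add(1, Mul(2, F)), 2)), -1)) = Mul(F, Mul(Rational(-1, 9), Pow(F, -2), Pow(Add(1, Mul(2, F)), -2))) = Mul(Rational(-1, 9), Pow(F, -1), Pow(Add(1, Mul(2, F)), -2)))
Mul(-1, Function('p')(g, 212)) = Mul(-1, Mul(Rational(-1, 9), Pow(212, -1), Pow(Add(1, Mul(2, 212)), -2))) = Mul(-1, Mul(Rational(-1, 9), Rational(1, 212), Pow(Add(1, 424), -2))) = Mul(-1, Mul(Rational(-1, 9), Rational(1, 212), Pow(425, -2))) = Mul(-1, Mul(Rational(-1, 9), Rational(1, 212), Rational(1, 180625))) = Mul(-1, Rational(-1, 344632500)) = Rational(1, 344632500)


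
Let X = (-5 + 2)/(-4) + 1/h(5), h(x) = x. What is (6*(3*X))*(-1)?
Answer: -171/10 ≈ -17.100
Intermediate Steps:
X = 19/20 (X = (-5 + 2)/(-4) + 1/5 = -3*(-1/4) + 1*(1/5) = 3/4 + 1/5 = 19/20 ≈ 0.95000)
(6*(3*X))*(-1) = (6*(3*(19/20)))*(-1) = (6*(57/20))*(-1) = (171/10)*(-1) = -171/10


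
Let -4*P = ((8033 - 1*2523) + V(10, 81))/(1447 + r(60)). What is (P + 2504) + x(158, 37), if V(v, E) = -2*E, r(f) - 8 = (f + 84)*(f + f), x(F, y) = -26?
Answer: 46423993/18735 ≈ 2477.9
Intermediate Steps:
r(f) = 8 + 2*f*(84 + f) (r(f) = 8 + (f + 84)*(f + f) = 8 + (84 + f)*(2*f) = 8 + 2*f*(84 + f))
P = -1337/18735 (P = -((8033 - 1*2523) - 2*81)/(4*(1447 + (8 + 2*60² + 168*60))) = -((8033 - 2523) - 162)/(4*(1447 + (8 + 2*3600 + 10080))) = -(5510 - 162)/(4*(1447 + (8 + 7200 + 10080))) = -1337/(1447 + 17288) = -1337/18735 ≈ -0.071364)
(P + 2504) + x(158, 37) = (-1337/18735 + 2504) - 26 = 46911103/18735 - 26 = 46423993/18735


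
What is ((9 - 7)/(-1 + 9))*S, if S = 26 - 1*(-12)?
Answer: 19/2 ≈ 9.5000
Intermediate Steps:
S = 38 (S = 26 + 12 = 38)
((9 - 7)/(-1 + 9))*S = ((9 - 7)/(-1 + 9))*38 = (2/8)*38 = (2*(⅛))*38 = (¼)*38 = 19/2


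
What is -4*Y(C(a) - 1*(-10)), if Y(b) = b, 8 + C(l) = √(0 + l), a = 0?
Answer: -8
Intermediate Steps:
C(l) = -8 + √l (C(l) = -8 + √(0 + l) = -8 + √l)
-4*Y(C(a) - 1*(-10)) = -4*((-8 + √0) - 1*(-10)) = -4*((-8 + 0) + 10) = -4*(-8 + 10) = -4*2 = -8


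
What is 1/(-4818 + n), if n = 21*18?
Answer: -1/4440 ≈ -0.00022523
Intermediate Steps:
n = 378
1/(-4818 + n) = 1/(-4818 + 378) = 1/(-4440) = -1/4440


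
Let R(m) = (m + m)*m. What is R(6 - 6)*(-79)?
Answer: 0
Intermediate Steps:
R(m) = 2*m² (R(m) = (2*m)*m = 2*m²)
R(6 - 6)*(-79) = (2*(6 - 6)²)*(-79) = (2*0²)*(-79) = (2*0)*(-79) = 0*(-79) = 0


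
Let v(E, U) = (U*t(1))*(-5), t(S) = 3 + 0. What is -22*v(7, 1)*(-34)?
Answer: -11220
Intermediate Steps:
t(S) = 3
v(E, U) = -15*U (v(E, U) = (U*3)*(-5) = (3*U)*(-5) = -15*U)
-22*v(7, 1)*(-34) = -(-330)*(-34) = -22*(-15)*(-34) = 330*(-34) = -11220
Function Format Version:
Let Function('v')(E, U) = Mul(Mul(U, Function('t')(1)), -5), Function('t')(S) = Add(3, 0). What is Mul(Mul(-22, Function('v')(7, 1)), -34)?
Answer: -11220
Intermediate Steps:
Function('t')(S) = 3
Function('v')(E, U) = Mul(-15, U) (Function('v')(E, U) = Mul(Mul(U, 3), -5) = Mul(Mul(3, U), -5) = Mul(-15, U))
Mul(Mul(-22, Function('v')(7, 1)), -34) = Mul(Mul(-22, Mul(-15, 1)), -34) = Mul(Mul(-22, -15), -34) = Mul(330, -34) = -11220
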